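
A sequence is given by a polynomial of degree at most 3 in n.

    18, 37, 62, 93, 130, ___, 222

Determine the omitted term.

173

Using the first 5 terms:
D1: 19  25  31  37
D2: 6  6  6
Constant second difference = 6.
Extend forward: 37 + 6 = 43;  130 + 43 = 173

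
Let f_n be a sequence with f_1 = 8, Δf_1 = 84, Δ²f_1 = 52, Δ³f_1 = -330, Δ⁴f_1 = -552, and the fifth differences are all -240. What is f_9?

Build the table forward from the leading diagonal:
Fifth differences: -240, -240, -240, -240, -240, -240, -240, -240, -240
Fourth differences: -552, -792, -1032, -1272, -1512, -1752, -1992, -2232, -2472
Third differences: -330, -882, -1674, -2706, -3978, -5490, -7242, -9234, -11466
Second differences: 52, -278, -1160, -2834, -5540, -9518, -15008, -22250, -31484
First differences: 84, 136, -142, -1302, -4136, -9676, -19194, -34202, -56452
f: 8, 92, 228, 86, -1216, -5352, -15028, -34222, -68424

-68424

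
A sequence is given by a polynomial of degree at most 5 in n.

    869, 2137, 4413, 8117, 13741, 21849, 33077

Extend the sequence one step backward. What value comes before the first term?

261

1268  2276  3704  5624  8108  11228
1008  1428  1920  2484  3120
420  492  564  636
72  72  72
The fourth differences are constant at 72.
Work back: 420 − 72 = 348;  1008 − 348 = 660;  1268 − 660 = 608;  869 − 608 = 261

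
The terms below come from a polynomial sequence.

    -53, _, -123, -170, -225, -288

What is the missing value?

Using the last 4 terms:
-47, -55, -63
-8, -8
Constant second difference = -8.
Extend backward: -47 + 8 = -39;  -123 + 39 = -84

-84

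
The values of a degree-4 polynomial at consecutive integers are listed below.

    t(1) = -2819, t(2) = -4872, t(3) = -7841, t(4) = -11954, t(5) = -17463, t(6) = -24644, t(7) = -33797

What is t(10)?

Δ: -2053  -2969  -4113  -5509  -7181  -9153
Δ²: -916  -1144  -1396  -1672  -1972
Δ³: -228  -252  -276  -300
Δ⁴: -24  -24  -24
Fourth differences constant at -24.
-300 − 24 = -324;  -1972 − 324 = -2296;  -9153 − 2296 = -11449;  -33797 − 11449 = -45246
-324 − 24 = -348;  -2296 − 348 = -2644;  -11449 − 2644 = -14093;  -45246 − 14093 = -59339
-348 − 24 = -372;  -2644 − 372 = -3016;  -14093 − 3016 = -17109;  -59339 − 17109 = -76448

-76448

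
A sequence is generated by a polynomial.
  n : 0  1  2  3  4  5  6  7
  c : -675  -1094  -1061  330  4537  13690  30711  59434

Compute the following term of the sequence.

104725

-419  33  1391  4207  9153  17021  28723
452  1358  2816  4946  7868  11702
906  1458  2130  2922  3834
552  672  792  912
120  120  120
Fifth differences constant at 120.
912 + 120 = 1032;  3834 + 1032 = 4866;  11702 + 4866 = 16568;  28723 + 16568 = 45291;  59434 + 45291 = 104725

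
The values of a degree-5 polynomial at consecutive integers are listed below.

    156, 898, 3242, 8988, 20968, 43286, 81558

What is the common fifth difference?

240

Δ: 742, 2344, 5746, 11980, 22318, 38272
Δ²: 1602, 3402, 6234, 10338, 15954
Δ³: 1800, 2832, 4104, 5616
Δ⁴: 1032, 1272, 1512
Δ⁵: 240, 240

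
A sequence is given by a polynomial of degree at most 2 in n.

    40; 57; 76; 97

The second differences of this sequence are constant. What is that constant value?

2

D1: 17, 19, 21
D2: 2, 2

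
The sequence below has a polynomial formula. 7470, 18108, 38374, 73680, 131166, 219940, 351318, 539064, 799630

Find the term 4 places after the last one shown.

10638  20266  35306  57486  88774  131378  187746  260566
9628  15040  22180  31288  42604  56368  72820
5412  7140  9108  11316  13764  16452
1728  1968  2208  2448  2688
240  240  240  240
Constant fifth difference = 240, so extend:
2688 + 240 = 2928;  16452 + 2928 = 19380;  72820 + 19380 = 92200;  260566 + 92200 = 352766;  799630 + 352766 = 1152396
2928 + 240 = 3168;  19380 + 3168 = 22548;  92200 + 22548 = 114748;  352766 + 114748 = 467514;  1152396 + 467514 = 1619910
3168 + 240 = 3408;  22548 + 3408 = 25956;  114748 + 25956 = 140704;  467514 + 140704 = 608218;  1619910 + 608218 = 2228128
3408 + 240 = 3648;  25956 + 3648 = 29604;  140704 + 29604 = 170308;  608218 + 170308 = 778526;  2228128 + 778526 = 3006654

3006654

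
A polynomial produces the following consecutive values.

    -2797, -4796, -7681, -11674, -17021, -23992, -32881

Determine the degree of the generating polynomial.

D1: -1999, -2885, -3993, -5347, -6971, -8889
D2: -886, -1108, -1354, -1624, -1918
D3: -222, -246, -270, -294
D4: -24, -24, -24
The fourth differences are constant, so the polynomial has degree 4.

4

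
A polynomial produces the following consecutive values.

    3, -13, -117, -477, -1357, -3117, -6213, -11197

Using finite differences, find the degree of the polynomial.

4

D1: -16, -104, -360, -880, -1760, -3096, -4984
D2: -88, -256, -520, -880, -1336, -1888
D3: -168, -264, -360, -456, -552
D4: -96, -96, -96, -96
The fourth differences are constant, so the polynomial has degree 4.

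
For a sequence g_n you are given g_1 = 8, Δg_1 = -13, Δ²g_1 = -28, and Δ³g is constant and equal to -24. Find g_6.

Build the table forward from the leading diagonal:
D3: -24  -24  -24  -24  -24  -24
D2: -28  -52  -76  -100  -124  -148
D1: -13  -41  -93  -169  -269  -393
g: 8  -5  -46  -139  -308  -577

-577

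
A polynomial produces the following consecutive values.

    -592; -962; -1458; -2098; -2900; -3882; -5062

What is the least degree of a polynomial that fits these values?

3

First differences: -370, -496, -640, -802, -982, -1180
Second differences: -126, -144, -162, -180, -198
Third differences: -18, -18, -18, -18
The third differences are constant, so the polynomial has degree 3.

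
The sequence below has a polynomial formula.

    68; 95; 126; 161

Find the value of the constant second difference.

4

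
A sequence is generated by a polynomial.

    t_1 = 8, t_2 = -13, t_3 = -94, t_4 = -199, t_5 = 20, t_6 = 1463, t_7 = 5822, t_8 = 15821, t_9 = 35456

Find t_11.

127418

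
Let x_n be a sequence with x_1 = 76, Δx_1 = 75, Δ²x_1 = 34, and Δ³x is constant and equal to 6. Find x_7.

Build the table forward from the leading diagonal:
Third differences: 6  6  6  6  6  6  6
Second differences: 34  40  46  52  58  64  70
First differences: 75  109  149  195  247  305  369
x: 76  151  260  409  604  851  1156

1156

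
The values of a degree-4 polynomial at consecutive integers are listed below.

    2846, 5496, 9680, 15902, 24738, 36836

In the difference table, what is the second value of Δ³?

Δ: 2650, 4184, 6222, 8836, 12098
Δ²: 1534, 2038, 2614, 3262
Δ³: 504, 576, 648
Δ⁴: 72, 72

576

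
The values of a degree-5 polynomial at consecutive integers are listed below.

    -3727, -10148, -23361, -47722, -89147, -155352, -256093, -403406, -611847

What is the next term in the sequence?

-898732

First differences: -6421  -13213  -24361  -41425  -66205  -100741  -147313  -208441
Second differences: -6792  -11148  -17064  -24780  -34536  -46572  -61128
Third differences: -4356  -5916  -7716  -9756  -12036  -14556
Fourth differences: -1560  -1800  -2040  -2280  -2520
Fifth differences: -240  -240  -240  -240
Constant fifth difference = -240, so extend:
-2520 − 240 = -2760;  -14556 − 2760 = -17316;  -61128 − 17316 = -78444;  -208441 − 78444 = -286885;  -611847 − 286885 = -898732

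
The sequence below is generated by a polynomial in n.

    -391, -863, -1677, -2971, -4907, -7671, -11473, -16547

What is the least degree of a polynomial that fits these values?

4

First differences: -472, -814, -1294, -1936, -2764, -3802, -5074
Second differences: -342, -480, -642, -828, -1038, -1272
Third differences: -138, -162, -186, -210, -234
Fourth differences: -24, -24, -24, -24
The fourth differences are constant, so the polynomial has degree 4.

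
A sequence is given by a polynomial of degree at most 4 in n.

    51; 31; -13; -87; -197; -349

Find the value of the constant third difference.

D1: -20, -44, -74, -110, -152
D2: -24, -30, -36, -42
D3: -6, -6, -6

-6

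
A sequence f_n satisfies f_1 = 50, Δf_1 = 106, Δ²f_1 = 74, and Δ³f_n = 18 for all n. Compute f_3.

Build the table forward from the leading diagonal:
D3: 18  18  18
D2: 74  92  110
D1: 106  180  272
f: 50  156  336

336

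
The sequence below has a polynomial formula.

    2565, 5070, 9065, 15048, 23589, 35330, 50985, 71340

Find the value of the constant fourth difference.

72

Δ: 2505, 3995, 5983, 8541, 11741, 15655, 20355
Δ²: 1490, 1988, 2558, 3200, 3914, 4700
Δ³: 498, 570, 642, 714, 786
Δ⁴: 72, 72, 72, 72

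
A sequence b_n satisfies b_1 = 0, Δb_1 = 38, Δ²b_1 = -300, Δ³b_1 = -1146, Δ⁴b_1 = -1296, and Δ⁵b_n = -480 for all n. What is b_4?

Build the table forward from the leading diagonal:
Fifth differences: -480, -480, -480, -480
Fourth differences: -1296, -1776, -2256, -2736
Third differences: -1146, -2442, -4218, -6474
Second differences: -300, -1446, -3888, -8106
First differences: 38, -262, -1708, -5596
b: 0, 38, -224, -1932

-1932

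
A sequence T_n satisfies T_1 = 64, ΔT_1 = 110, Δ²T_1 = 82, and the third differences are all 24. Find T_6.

Build the table forward from the leading diagonal:
Third differences: 24  24  24  24  24  24
Second differences: 82  106  130  154  178  202
First differences: 110  192  298  428  582  760
T: 64  174  366  664  1092  1674

1674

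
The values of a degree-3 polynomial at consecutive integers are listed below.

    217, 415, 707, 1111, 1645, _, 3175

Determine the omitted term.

2327

Using the first 5 terms:
Δ: 198, 292, 404, 534
Δ²: 94, 112, 130
Δ³: 18, 18
Constant third difference = 18.
Extend forward: 130 + 18 = 148;  534 + 148 = 682;  1645 + 682 = 2327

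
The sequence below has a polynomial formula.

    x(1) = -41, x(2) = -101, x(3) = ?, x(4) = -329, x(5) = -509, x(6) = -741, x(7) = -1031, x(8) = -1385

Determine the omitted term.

-195

Using the last 5 terms:
-180  -232  -290  -354
-52  -58  -64
-6  -6
Constant third difference = -6.
Extend backward: -52 + 6 = -46;  -180 + 46 = -134;  -329 + 134 = -195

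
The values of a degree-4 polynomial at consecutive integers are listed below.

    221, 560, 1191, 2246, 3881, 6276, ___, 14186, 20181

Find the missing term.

9635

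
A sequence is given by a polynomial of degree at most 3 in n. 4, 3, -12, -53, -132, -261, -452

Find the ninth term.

-1068

-1  -15  -41  -79  -129  -191
-14  -26  -38  -50  -62
-12  -12  -12  -12
Third differences constant at -12.
-62 − 12 = -74;  -191 − 74 = -265;  -452 − 265 = -717
-74 − 12 = -86;  -265 − 86 = -351;  -717 − 351 = -1068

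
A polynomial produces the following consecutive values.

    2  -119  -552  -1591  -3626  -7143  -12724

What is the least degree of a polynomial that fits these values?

4

First differences: -121, -433, -1039, -2035, -3517, -5581
Second differences: -312, -606, -996, -1482, -2064
Third differences: -294, -390, -486, -582
Fourth differences: -96, -96, -96
The fourth differences are constant, so the polynomial has degree 4.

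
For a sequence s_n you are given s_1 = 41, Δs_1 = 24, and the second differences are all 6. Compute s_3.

95

Build the table forward from the leading diagonal:
Second differences: 6, 6, 6
First differences: 24, 30, 36
s: 41, 65, 95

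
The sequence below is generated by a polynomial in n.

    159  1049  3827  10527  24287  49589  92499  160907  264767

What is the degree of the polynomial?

Δ: 890, 2778, 6700, 13760, 25302, 42910, 68408, 103860
Δ²: 1888, 3922, 7060, 11542, 17608, 25498, 35452
Δ³: 2034, 3138, 4482, 6066, 7890, 9954
Δ⁴: 1104, 1344, 1584, 1824, 2064
Δ⁵: 240, 240, 240, 240
The fifth differences are constant, so the polynomial has degree 5.

5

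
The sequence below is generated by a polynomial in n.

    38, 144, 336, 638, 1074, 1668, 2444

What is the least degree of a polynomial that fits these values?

3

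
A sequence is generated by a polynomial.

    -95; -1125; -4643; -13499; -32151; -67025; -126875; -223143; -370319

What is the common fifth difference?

D1: -1030, -3518, -8856, -18652, -34874, -59850, -96268, -147176
D2: -2488, -5338, -9796, -16222, -24976, -36418, -50908
D3: -2850, -4458, -6426, -8754, -11442, -14490
D4: -1608, -1968, -2328, -2688, -3048
D5: -360, -360, -360, -360

-360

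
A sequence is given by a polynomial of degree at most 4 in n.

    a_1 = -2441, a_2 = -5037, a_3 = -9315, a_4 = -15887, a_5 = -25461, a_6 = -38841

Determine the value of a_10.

First differences: -2596  -4278  -6572  -9574  -13380
Second differences: -1682  -2294  -3002  -3806
Third differences: -612  -708  -804
Fourth differences: -96  -96
The fourth differences are constant (-96).
-804 − 96 = -900;  -3806 − 900 = -4706;  -13380 − 4706 = -18086;  -38841 − 18086 = -56927
-900 − 96 = -996;  -4706 − 996 = -5702;  -18086 − 5702 = -23788;  -56927 − 23788 = -80715
-996 − 96 = -1092;  -5702 − 1092 = -6794;  -23788 − 6794 = -30582;  -80715 − 30582 = -111297
-1092 − 96 = -1188;  -6794 − 1188 = -7982;  -30582 − 7982 = -38564;  -111297 − 38564 = -149861

-149861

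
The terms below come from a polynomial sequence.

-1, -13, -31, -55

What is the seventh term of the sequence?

-163

Δ: -12, -18, -24
Δ²: -6, -6
The second differences are constant (-6).
-24 − 6 = -30;  -55 − 30 = -85
-30 − 6 = -36;  -85 − 36 = -121
-36 − 6 = -42;  -121 − 42 = -163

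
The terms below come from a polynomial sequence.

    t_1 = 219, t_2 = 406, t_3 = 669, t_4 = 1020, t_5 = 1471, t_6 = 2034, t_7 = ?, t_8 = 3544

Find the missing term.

2721

Using the first 6 terms:
First differences: 187  263  351  451  563
Second differences: 76  88  100  112
Third differences: 12  12  12
Constant third difference = 12.
Extend forward: 112 + 12 = 124;  563 + 124 = 687;  2034 + 687 = 2721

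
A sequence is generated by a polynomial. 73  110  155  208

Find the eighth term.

500

First differences: 37 , 45 , 53
Second differences: 8 , 8
Constant second difference = 8, so extend:
53 + 8 = 61;  208 + 61 = 269
61 + 8 = 69;  269 + 69 = 338
69 + 8 = 77;  338 + 77 = 415
77 + 8 = 85;  415 + 85 = 500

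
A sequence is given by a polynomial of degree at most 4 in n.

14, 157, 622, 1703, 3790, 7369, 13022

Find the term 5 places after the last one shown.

99487

First differences: 143  465  1081  2087  3579  5653
Second differences: 322  616  1006  1492  2074
Third differences: 294  390  486  582
Fourth differences: 96  96  96
Constant fourth difference = 96, so extend:
582 + 96 = 678;  2074 + 678 = 2752;  5653 + 2752 = 8405;  13022 + 8405 = 21427
678 + 96 = 774;  2752 + 774 = 3526;  8405 + 3526 = 11931;  21427 + 11931 = 33358
774 + 96 = 870;  3526 + 870 = 4396;  11931 + 4396 = 16327;  33358 + 16327 = 49685
870 + 96 = 966;  4396 + 966 = 5362;  16327 + 5362 = 21689;  49685 + 21689 = 71374
966 + 96 = 1062;  5362 + 1062 = 6424;  21689 + 6424 = 28113;  71374 + 28113 = 99487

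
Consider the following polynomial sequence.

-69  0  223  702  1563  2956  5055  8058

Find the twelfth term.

33910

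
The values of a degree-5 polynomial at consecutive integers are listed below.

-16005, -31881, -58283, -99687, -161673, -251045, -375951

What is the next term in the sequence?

-15876, -26402, -41404, -61986, -89372, -124906
-10526, -15002, -20582, -27386, -35534
-4476, -5580, -6804, -8148
-1104, -1224, -1344
-120, -120
Constant fifth difference = -120, so extend:
-1344 − 120 = -1464;  -8148 − 1464 = -9612;  -35534 − 9612 = -45146;  -124906 − 45146 = -170052;  -375951 − 170052 = -546003

-546003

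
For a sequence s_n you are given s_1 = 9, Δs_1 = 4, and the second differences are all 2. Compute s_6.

Build the table forward from the leading diagonal:
Δ²: 2, 2, 2, 2, 2, 2
Δ: 4, 6, 8, 10, 12, 14
s: 9, 13, 19, 27, 37, 49

49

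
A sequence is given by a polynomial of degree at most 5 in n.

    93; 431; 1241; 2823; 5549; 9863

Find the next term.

Δ: 338  810  1582  2726  4314
Δ²: 472  772  1144  1588
Δ³: 300  372  444
Δ⁴: 72  72
Fourth differences constant at 72.
444 + 72 = 516;  1588 + 516 = 2104;  4314 + 2104 = 6418;  9863 + 6418 = 16281

16281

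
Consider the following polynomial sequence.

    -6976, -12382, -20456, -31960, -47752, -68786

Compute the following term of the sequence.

-5406 , -8074 , -11504 , -15792 , -21034
-2668 , -3430 , -4288 , -5242
-762 , -858 , -954
-96 , -96
Constant fourth difference = -96, so extend:
-954 − 96 = -1050;  -5242 − 1050 = -6292;  -21034 − 6292 = -27326;  -68786 − 27326 = -96112

-96112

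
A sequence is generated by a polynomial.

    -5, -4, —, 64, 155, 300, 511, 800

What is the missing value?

15

Using the last 5 terms:
D1: 91  145  211  289
D2: 54  66  78
D3: 12  12
Constant third difference = 12.
Extend backward: 54 − 12 = 42;  91 − 42 = 49;  64 − 49 = 15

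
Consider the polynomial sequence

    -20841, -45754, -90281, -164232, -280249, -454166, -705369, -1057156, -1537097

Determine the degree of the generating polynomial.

D1: -24913, -44527, -73951, -116017, -173917, -251203, -351787, -479941
D2: -19614, -29424, -42066, -57900, -77286, -100584, -128154
D3: -9810, -12642, -15834, -19386, -23298, -27570
D4: -2832, -3192, -3552, -3912, -4272
D5: -360, -360, -360, -360
The fifth differences are constant, so the polynomial has degree 5.

5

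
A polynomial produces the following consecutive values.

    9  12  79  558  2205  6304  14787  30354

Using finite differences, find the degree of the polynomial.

First differences: 3, 67, 479, 1647, 4099, 8483, 15567
Second differences: 64, 412, 1168, 2452, 4384, 7084
Third differences: 348, 756, 1284, 1932, 2700
Fourth differences: 408, 528, 648, 768
Fifth differences: 120, 120, 120
The fifth differences are constant, so the polynomial has degree 5.

5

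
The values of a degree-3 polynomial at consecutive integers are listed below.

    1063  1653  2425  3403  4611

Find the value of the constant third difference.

Δ: 590, 772, 978, 1208
Δ²: 182, 206, 230
Δ³: 24, 24

24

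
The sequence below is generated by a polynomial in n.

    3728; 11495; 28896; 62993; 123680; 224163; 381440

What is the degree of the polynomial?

7767, 17401, 34097, 60687, 100483, 157277
9634, 16696, 26590, 39796, 56794
7062, 9894, 13206, 16998
2832, 3312, 3792
480, 480
The fifth differences are constant, so the polynomial has degree 5.

5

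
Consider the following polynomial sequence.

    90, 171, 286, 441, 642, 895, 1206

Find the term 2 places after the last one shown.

81  115  155  201  253  311
34  40  46  52  58
6  6  6  6
Constant third difference = 6, so extend:
58 + 6 = 64;  311 + 64 = 375;  1206 + 375 = 1581
64 + 6 = 70;  375 + 70 = 445;  1581 + 445 = 2026

2026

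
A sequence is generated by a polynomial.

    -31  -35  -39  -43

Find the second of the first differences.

-4

Δ: -4, -4, -4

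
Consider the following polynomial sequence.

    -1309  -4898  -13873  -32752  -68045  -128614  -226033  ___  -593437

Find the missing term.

-374948

Using the first 7 terms:
-3589, -8975, -18879, -35293, -60569, -97419
-5386, -9904, -16414, -25276, -36850
-4518, -6510, -8862, -11574
-1992, -2352, -2712
-360, -360
Constant fifth difference = -360.
Extend forward: -2712 − 360 = -3072;  -11574 − 3072 = -14646;  -36850 − 14646 = -51496;  -97419 − 51496 = -148915;  -226033 − 148915 = -374948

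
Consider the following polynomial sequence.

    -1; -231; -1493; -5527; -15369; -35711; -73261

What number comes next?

First differences: -230, -1262, -4034, -9842, -20342, -37550
Second differences: -1032, -2772, -5808, -10500, -17208
Third differences: -1740, -3036, -4692, -6708
Fourth differences: -1296, -1656, -2016
Fifth differences: -360, -360
The fifth differences are constant (-360).
-2016 − 360 = -2376;  -6708 − 2376 = -9084;  -17208 − 9084 = -26292;  -37550 − 26292 = -63842;  -73261 − 63842 = -137103

-137103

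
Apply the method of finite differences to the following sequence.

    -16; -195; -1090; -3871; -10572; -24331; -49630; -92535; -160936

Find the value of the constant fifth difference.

-240

Δ: -179, -895, -2781, -6701, -13759, -25299, -42905, -68401
Δ²: -716, -1886, -3920, -7058, -11540, -17606, -25496
Δ³: -1170, -2034, -3138, -4482, -6066, -7890
Δ⁴: -864, -1104, -1344, -1584, -1824
Δ⁵: -240, -240, -240, -240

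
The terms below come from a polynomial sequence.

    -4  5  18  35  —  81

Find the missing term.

Using the first 4 terms:
Δ: 9  13  17
Δ²: 4  4
Constant second difference = 4.
Extend forward: 17 + 4 = 21;  35 + 21 = 56

56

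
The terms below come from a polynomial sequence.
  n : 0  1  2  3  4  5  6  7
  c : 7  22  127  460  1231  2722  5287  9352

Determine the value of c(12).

72127

D1: 15, 105, 333, 771, 1491, 2565, 4065
D2: 90, 228, 438, 720, 1074, 1500
D3: 138, 210, 282, 354, 426
D4: 72, 72, 72, 72
Constant fourth difference = 72, so extend:
426 + 72 = 498;  1500 + 498 = 1998;  4065 + 1998 = 6063;  9352 + 6063 = 15415
498 + 72 = 570;  1998 + 570 = 2568;  6063 + 2568 = 8631;  15415 + 8631 = 24046
570 + 72 = 642;  2568 + 642 = 3210;  8631 + 3210 = 11841;  24046 + 11841 = 35887
642 + 72 = 714;  3210 + 714 = 3924;  11841 + 3924 = 15765;  35887 + 15765 = 51652
714 + 72 = 786;  3924 + 786 = 4710;  15765 + 4710 = 20475;  51652 + 20475 = 72127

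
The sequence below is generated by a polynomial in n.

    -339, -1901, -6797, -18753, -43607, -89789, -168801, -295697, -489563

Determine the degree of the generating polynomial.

5

Δ: -1562, -4896, -11956, -24854, -46182, -79012, -126896, -193866
Δ²: -3334, -7060, -12898, -21328, -32830, -47884, -66970
Δ³: -3726, -5838, -8430, -11502, -15054, -19086
Δ⁴: -2112, -2592, -3072, -3552, -4032
Δ⁵: -480, -480, -480, -480
The fifth differences are constant, so the polynomial has degree 5.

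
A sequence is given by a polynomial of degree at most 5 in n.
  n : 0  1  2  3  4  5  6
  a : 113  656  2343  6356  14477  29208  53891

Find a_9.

543  1687  4013  8121  14731  24683
1144  2326  4108  6610  9952
1182  1782  2502  3342
600  720  840
120  120
The fifth differences are constant (120).
840 + 120 = 960;  3342 + 960 = 4302;  9952 + 4302 = 14254;  24683 + 14254 = 38937;  53891 + 38937 = 92828
960 + 120 = 1080;  4302 + 1080 = 5382;  14254 + 5382 = 19636;  38937 + 19636 = 58573;  92828 + 58573 = 151401
1080 + 120 = 1200;  5382 + 1200 = 6582;  19636 + 6582 = 26218;  58573 + 26218 = 84791;  151401 + 84791 = 236192

236192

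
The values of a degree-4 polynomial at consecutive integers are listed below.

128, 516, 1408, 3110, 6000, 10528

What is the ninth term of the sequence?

39520

Δ: 388, 892, 1702, 2890, 4528
Δ²: 504, 810, 1188, 1638
Δ³: 306, 378, 450
Δ⁴: 72, 72
Fourth differences constant at 72.
450 + 72 = 522;  1638 + 522 = 2160;  4528 + 2160 = 6688;  10528 + 6688 = 17216
522 + 72 = 594;  2160 + 594 = 2754;  6688 + 2754 = 9442;  17216 + 9442 = 26658
594 + 72 = 666;  2754 + 666 = 3420;  9442 + 3420 = 12862;  26658 + 12862 = 39520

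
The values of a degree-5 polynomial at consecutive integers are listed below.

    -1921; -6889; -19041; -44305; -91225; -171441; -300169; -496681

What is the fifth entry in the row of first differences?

-80216

First differences: -4968, -12152, -25264, -46920, -80216, -128728, -196512
Second differences: -7184, -13112, -21656, -33296, -48512, -67784
Third differences: -5928, -8544, -11640, -15216, -19272
Fourth differences: -2616, -3096, -3576, -4056
Fifth differences: -480, -480, -480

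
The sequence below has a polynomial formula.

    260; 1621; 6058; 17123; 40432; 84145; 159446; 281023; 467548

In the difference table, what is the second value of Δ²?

6628

D1: 1361, 4437, 11065, 23309, 43713, 75301, 121577, 186525
D2: 3076, 6628, 12244, 20404, 31588, 46276, 64948
D3: 3552, 5616, 8160, 11184, 14688, 18672
D4: 2064, 2544, 3024, 3504, 3984
D5: 480, 480, 480, 480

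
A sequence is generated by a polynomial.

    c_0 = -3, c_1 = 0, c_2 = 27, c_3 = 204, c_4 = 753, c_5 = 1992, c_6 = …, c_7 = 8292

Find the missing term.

4335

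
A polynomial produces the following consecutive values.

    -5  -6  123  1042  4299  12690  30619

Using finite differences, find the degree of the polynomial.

First differences: -1, 129, 919, 3257, 8391, 17929
Second differences: 130, 790, 2338, 5134, 9538
Third differences: 660, 1548, 2796, 4404
Fourth differences: 888, 1248, 1608
Fifth differences: 360, 360
The fifth differences are constant, so the polynomial has degree 5.

5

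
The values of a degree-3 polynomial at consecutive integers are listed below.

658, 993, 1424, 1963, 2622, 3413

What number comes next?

335, 431, 539, 659, 791
96, 108, 120, 132
12, 12, 12
Third differences constant at 12.
132 + 12 = 144;  791 + 144 = 935;  3413 + 935 = 4348

4348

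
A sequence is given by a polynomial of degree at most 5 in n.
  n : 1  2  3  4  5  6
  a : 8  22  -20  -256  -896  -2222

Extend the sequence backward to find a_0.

4

14, -42, -236, -640, -1326
-56, -194, -404, -686
-138, -210, -282
-72, -72
The fourth differences are constant at -72.
Work back: -138 + 72 = -66;  -56 + 66 = 10;  14 − 10 = 4;  8 − 4 = 4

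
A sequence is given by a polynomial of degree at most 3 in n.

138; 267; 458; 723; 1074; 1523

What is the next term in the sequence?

2082

Δ: 129, 191, 265, 351, 449
Δ²: 62, 74, 86, 98
Δ³: 12, 12, 12
Third differences constant at 12.
98 + 12 = 110;  449 + 110 = 559;  1523 + 559 = 2082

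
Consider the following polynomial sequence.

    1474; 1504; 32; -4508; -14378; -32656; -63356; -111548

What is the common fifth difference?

-120

Δ: 30, -1472, -4540, -9870, -18278, -30700, -48192
Δ²: -1502, -3068, -5330, -8408, -12422, -17492
Δ³: -1566, -2262, -3078, -4014, -5070
Δ⁴: -696, -816, -936, -1056
Δ⁵: -120, -120, -120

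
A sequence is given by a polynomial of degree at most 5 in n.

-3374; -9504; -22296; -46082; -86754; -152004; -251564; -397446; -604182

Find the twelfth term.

-1777674

D1: -6130, -12792, -23786, -40672, -65250, -99560, -145882, -206736
D2: -6662, -10994, -16886, -24578, -34310, -46322, -60854
D3: -4332, -5892, -7692, -9732, -12012, -14532
D4: -1560, -1800, -2040, -2280, -2520
D5: -240, -240, -240, -240
Fifth differences constant at -240.
-2520 − 240 = -2760;  -14532 − 2760 = -17292;  -60854 − 17292 = -78146;  -206736 − 78146 = -284882;  -604182 − 284882 = -889064
-2760 − 240 = -3000;  -17292 − 3000 = -20292;  -78146 − 20292 = -98438;  -284882 − 98438 = -383320;  -889064 − 383320 = -1272384
-3000 − 240 = -3240;  -20292 − 3240 = -23532;  -98438 − 23532 = -121970;  -383320 − 121970 = -505290;  -1272384 − 505290 = -1777674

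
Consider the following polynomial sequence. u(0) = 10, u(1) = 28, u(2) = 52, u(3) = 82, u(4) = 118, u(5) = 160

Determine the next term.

208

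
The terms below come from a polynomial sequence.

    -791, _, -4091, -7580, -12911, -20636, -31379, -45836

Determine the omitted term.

-1964

Using the last 6 terms:
-3489  -5331  -7725  -10743  -14457
-1842  -2394  -3018  -3714
-552  -624  -696
-72  -72
Constant fourth difference = -72.
Extend backward: -552 + 72 = -480;  -1842 + 480 = -1362;  -3489 + 1362 = -2127;  -4091 + 2127 = -1964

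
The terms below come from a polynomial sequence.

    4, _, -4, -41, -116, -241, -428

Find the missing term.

Using the last 5 terms:
Δ: -37, -75, -125, -187
Δ²: -38, -50, -62
Δ³: -12, -12
Constant third difference = -12.
Extend backward: -38 + 12 = -26;  -37 + 26 = -11;  -4 + 11 = 7

7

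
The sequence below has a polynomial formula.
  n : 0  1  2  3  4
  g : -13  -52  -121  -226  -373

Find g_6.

-817

D1: -39, -69, -105, -147
D2: -30, -36, -42
D3: -6, -6
Constant third difference = -6, so extend:
-42 − 6 = -48;  -147 − 48 = -195;  -373 − 195 = -568
-48 − 6 = -54;  -195 − 54 = -249;  -568 − 249 = -817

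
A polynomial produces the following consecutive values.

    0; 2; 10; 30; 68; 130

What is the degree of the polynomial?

3

D1: 2, 8, 20, 38, 62
D2: 6, 12, 18, 24
D3: 6, 6, 6
The third differences are constant, so the polynomial has degree 3.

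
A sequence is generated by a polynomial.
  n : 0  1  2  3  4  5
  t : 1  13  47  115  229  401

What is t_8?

D1: 12, 34, 68, 114, 172
D2: 22, 34, 46, 58
D3: 12, 12, 12
The third differences are constant (12).
58 + 12 = 70;  172 + 70 = 242;  401 + 242 = 643
70 + 12 = 82;  242 + 82 = 324;  643 + 324 = 967
82 + 12 = 94;  324 + 94 = 418;  967 + 418 = 1385

1385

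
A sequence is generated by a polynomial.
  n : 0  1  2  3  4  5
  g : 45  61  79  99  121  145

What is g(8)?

229

D1: 16, 18, 20, 22, 24
D2: 2, 2, 2, 2
The second differences are constant (2).
24 + 2 = 26;  145 + 26 = 171
26 + 2 = 28;  171 + 28 = 199
28 + 2 = 30;  199 + 30 = 229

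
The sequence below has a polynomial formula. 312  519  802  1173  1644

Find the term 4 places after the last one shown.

First differences: 207 , 283 , 371 , 471
Second differences: 76 , 88 , 100
Third differences: 12 , 12
Third differences constant at 12.
100 + 12 = 112;  471 + 112 = 583;  1644 + 583 = 2227
112 + 12 = 124;  583 + 124 = 707;  2227 + 707 = 2934
124 + 12 = 136;  707 + 136 = 843;  2934 + 843 = 3777
136 + 12 = 148;  843 + 148 = 991;  3777 + 991 = 4768

4768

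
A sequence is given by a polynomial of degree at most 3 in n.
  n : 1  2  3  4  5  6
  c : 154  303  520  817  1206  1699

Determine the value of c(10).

4951

First differences: 149, 217, 297, 389, 493
Second differences: 68, 80, 92, 104
Third differences: 12, 12, 12
Constant third difference = 12, so extend:
104 + 12 = 116;  493 + 116 = 609;  1699 + 609 = 2308
116 + 12 = 128;  609 + 128 = 737;  2308 + 737 = 3045
128 + 12 = 140;  737 + 140 = 877;  3045 + 877 = 3922
140 + 12 = 152;  877 + 152 = 1029;  3922 + 1029 = 4951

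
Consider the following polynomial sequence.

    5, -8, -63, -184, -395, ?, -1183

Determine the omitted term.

Using the first 5 terms:
D1: -13, -55, -121, -211
D2: -42, -66, -90
D3: -24, -24
Constant third difference = -24.
Extend forward: -90 − 24 = -114;  -211 − 114 = -325;  -395 − 325 = -720

-720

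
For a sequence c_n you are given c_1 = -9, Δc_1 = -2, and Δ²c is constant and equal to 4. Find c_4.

-3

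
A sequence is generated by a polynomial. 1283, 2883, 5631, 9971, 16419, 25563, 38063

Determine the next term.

54651

D1: 1600, 2748, 4340, 6448, 9144, 12500
D2: 1148, 1592, 2108, 2696, 3356
D3: 444, 516, 588, 660
D4: 72, 72, 72
Constant fourth difference = 72, so extend:
660 + 72 = 732;  3356 + 732 = 4088;  12500 + 4088 = 16588;  38063 + 16588 = 54651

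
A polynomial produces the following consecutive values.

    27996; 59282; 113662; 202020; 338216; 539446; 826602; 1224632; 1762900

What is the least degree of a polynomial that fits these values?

5

D1: 31286, 54380, 88358, 136196, 201230, 287156, 398030, 538268
D2: 23094, 33978, 47838, 65034, 85926, 110874, 140238
D3: 10884, 13860, 17196, 20892, 24948, 29364
D4: 2976, 3336, 3696, 4056, 4416
D5: 360, 360, 360, 360
The fifth differences are constant, so the polynomial has degree 5.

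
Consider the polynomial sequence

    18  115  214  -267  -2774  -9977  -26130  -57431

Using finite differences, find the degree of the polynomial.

5

D1: 97, 99, -481, -2507, -7203, -16153, -31301
D2: 2, -580, -2026, -4696, -8950, -15148
D3: -582, -1446, -2670, -4254, -6198
D4: -864, -1224, -1584, -1944
D5: -360, -360, -360
The fifth differences are constant, so the polynomial has degree 5.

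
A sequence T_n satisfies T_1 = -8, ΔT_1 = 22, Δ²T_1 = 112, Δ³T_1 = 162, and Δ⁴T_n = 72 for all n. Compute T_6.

3202

Build the table forward from the leading diagonal:
Fourth differences: 72, 72, 72, 72, 72, 72
Third differences: 162, 234, 306, 378, 450, 522
Second differences: 112, 274, 508, 814, 1192, 1642
First differences: 22, 134, 408, 916, 1730, 2922
T: -8, 14, 148, 556, 1472, 3202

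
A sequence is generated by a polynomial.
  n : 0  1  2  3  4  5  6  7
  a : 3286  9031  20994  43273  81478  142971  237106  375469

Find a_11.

5745  11963  22279  38205  61493  94135  138363
6218  10316  15926  23288  32642  44228
4098  5610  7362  9354  11586
1512  1752  1992  2232
240  240  240
Fifth differences constant at 240.
2232 + 240 = 2472;  11586 + 2472 = 14058;  44228 + 14058 = 58286;  138363 + 58286 = 196649;  375469 + 196649 = 572118
2472 + 240 = 2712;  14058 + 2712 = 16770;  58286 + 16770 = 75056;  196649 + 75056 = 271705;  572118 + 271705 = 843823
2712 + 240 = 2952;  16770 + 2952 = 19722;  75056 + 19722 = 94778;  271705 + 94778 = 366483;  843823 + 366483 = 1210306
2952 + 240 = 3192;  19722 + 3192 = 22914;  94778 + 22914 = 117692;  366483 + 117692 = 484175;  1210306 + 484175 = 1694481

1694481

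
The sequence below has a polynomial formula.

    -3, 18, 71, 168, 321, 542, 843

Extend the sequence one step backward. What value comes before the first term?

-4

D1: 21  53  97  153  221  301
D2: 32  44  56  68  80
D3: 12  12  12  12
The third differences are constant at 12.
Work back: 32 − 12 = 20;  21 − 20 = 1;  -3 − 1 = -4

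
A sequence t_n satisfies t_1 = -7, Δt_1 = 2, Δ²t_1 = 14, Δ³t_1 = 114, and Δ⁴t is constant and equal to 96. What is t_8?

7651

Build the table forward from the leading diagonal:
D4: 96, 96, 96, 96, 96, 96, 96, 96
D3: 114, 210, 306, 402, 498, 594, 690, 786
D2: 14, 128, 338, 644, 1046, 1544, 2138, 2828
D1: 2, 16, 144, 482, 1126, 2172, 3716, 5854
t: -7, -5, 11, 155, 637, 1763, 3935, 7651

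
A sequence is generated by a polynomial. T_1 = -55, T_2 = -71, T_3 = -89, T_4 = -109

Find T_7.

D1: -16, -18, -20
D2: -2, -2
Constant second difference = -2, so extend:
-20 − 2 = -22;  -109 − 22 = -131
-22 − 2 = -24;  -131 − 24 = -155
-24 − 2 = -26;  -155 − 26 = -181

-181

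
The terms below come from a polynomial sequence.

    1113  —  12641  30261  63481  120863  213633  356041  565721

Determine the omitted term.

4363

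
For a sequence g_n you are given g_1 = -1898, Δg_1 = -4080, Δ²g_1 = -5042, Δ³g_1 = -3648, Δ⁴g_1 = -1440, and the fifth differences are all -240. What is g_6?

-116638

Build the table forward from the leading diagonal:
Fifth differences: -240, -240, -240, -240, -240, -240
Fourth differences: -1440, -1680, -1920, -2160, -2400, -2640
Third differences: -3648, -5088, -6768, -8688, -10848, -13248
Second differences: -5042, -8690, -13778, -20546, -29234, -40082
First differences: -4080, -9122, -17812, -31590, -52136, -81370
g: -1898, -5978, -15100, -32912, -64502, -116638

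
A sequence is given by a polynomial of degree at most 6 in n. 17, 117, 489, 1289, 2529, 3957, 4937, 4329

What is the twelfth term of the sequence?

D1: 100, 372, 800, 1240, 1428, 980, -608
D2: 272, 428, 440, 188, -448, -1588
D3: 156, 12, -252, -636, -1140
D4: -144, -264, -384, -504
D5: -120, -120, -120
Fifth differences constant at -120.
-504 − 120 = -624;  -1140 − 624 = -1764;  -1588 − 1764 = -3352;  -608 − 3352 = -3960;  4329 − 3960 = 369
-624 − 120 = -744;  -1764 − 744 = -2508;  -3352 − 2508 = -5860;  -3960 − 5860 = -9820;  369 − 9820 = -9451
-744 − 120 = -864;  -2508 − 864 = -3372;  -5860 − 3372 = -9232;  -9820 − 9232 = -19052;  -9451 − 19052 = -28503
-864 − 120 = -984;  -3372 − 984 = -4356;  -9232 − 4356 = -13588;  -19052 − 13588 = -32640;  -28503 − 32640 = -61143

-61143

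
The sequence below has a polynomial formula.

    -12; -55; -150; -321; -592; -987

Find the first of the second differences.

Δ: -43, -95, -171, -271, -395
Δ²: -52, -76, -100, -124
Δ³: -24, -24, -24

-52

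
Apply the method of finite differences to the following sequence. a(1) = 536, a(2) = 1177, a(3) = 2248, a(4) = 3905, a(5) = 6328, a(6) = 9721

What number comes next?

First differences: 641, 1071, 1657, 2423, 3393
Second differences: 430, 586, 766, 970
Third differences: 156, 180, 204
Fourth differences: 24, 24
The fourth differences are constant (24).
204 + 24 = 228;  970 + 228 = 1198;  3393 + 1198 = 4591;  9721 + 4591 = 14312

14312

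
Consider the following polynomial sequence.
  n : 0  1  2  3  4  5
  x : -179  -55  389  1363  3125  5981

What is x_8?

24893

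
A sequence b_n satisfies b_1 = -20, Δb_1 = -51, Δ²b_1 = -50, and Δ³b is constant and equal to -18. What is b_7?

-1436

Build the table forward from the leading diagonal:
Δ³: -18  -18  -18  -18  -18  -18  -18
Δ²: -50  -68  -86  -104  -122  -140  -158
Δ: -51  -101  -169  -255  -359  -481  -621
b: -20  -71  -172  -341  -596  -955  -1436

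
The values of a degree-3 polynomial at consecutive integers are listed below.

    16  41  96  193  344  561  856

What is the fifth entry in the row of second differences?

Δ: 25, 55, 97, 151, 217, 295
Δ²: 30, 42, 54, 66, 78
Δ³: 12, 12, 12, 12

78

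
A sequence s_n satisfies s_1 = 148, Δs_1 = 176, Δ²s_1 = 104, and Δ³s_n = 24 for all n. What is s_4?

Build the table forward from the leading diagonal:
D3: 24, 24, 24, 24
D2: 104, 128, 152, 176
D1: 176, 280, 408, 560
s: 148, 324, 604, 1012

1012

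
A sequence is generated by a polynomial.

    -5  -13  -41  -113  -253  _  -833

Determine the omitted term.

-485

Using the first 5 terms:
D1: -8  -28  -72  -140
D2: -20  -44  -68
D3: -24  -24
Constant third difference = -24.
Extend forward: -68 − 24 = -92;  -140 − 92 = -232;  -253 − 232 = -485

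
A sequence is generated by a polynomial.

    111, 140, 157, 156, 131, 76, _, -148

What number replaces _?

Using the first 6 terms:
First differences: 29, 17, -1, -25, -55
Second differences: -12, -18, -24, -30
Third differences: -6, -6, -6
Constant third difference = -6.
Extend forward: -30 − 6 = -36;  -55 − 36 = -91;  76 − 91 = -15

-15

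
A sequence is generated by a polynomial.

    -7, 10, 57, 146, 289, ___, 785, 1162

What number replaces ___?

Using the first 5 terms:
D1: 17  47  89  143
D2: 30  42  54
D3: 12  12
Constant third difference = 12.
Extend forward: 54 + 12 = 66;  143 + 66 = 209;  289 + 209 = 498

498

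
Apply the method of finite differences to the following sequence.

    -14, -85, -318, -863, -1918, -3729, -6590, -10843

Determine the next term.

D1: -71 , -233 , -545 , -1055 , -1811 , -2861 , -4253
D2: -162 , -312 , -510 , -756 , -1050 , -1392
D3: -150 , -198 , -246 , -294 , -342
D4: -48 , -48 , -48 , -48
Fourth differences constant at -48.
-342 − 48 = -390;  -1392 − 390 = -1782;  -4253 − 1782 = -6035;  -10843 − 6035 = -16878

-16878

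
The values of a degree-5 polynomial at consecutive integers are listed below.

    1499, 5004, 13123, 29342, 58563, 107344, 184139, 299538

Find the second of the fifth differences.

Δ: 3505, 8119, 16219, 29221, 48781, 76795, 115399
Δ²: 4614, 8100, 13002, 19560, 28014, 38604
Δ³: 3486, 4902, 6558, 8454, 10590
Δ⁴: 1416, 1656, 1896, 2136
Δ⁵: 240, 240, 240

240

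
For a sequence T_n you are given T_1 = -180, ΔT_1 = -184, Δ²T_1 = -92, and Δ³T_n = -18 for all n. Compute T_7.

Build the table forward from the leading diagonal:
D3: -18  -18  -18  -18  -18  -18  -18
D2: -92  -110  -128  -146  -164  -182  -200
D1: -184  -276  -386  -514  -660  -824  -1006
T: -180  -364  -640  -1026  -1540  -2200  -3024

-3024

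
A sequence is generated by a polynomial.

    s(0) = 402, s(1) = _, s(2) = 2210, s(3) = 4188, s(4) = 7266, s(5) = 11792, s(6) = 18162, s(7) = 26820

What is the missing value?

Using the last 6 terms:
1978, 3078, 4526, 6370, 8658
1100, 1448, 1844, 2288
348, 396, 444
48, 48
Constant fourth difference = 48.
Extend backward: 348 − 48 = 300;  1100 − 300 = 800;  1978 − 800 = 1178;  2210 − 1178 = 1032

1032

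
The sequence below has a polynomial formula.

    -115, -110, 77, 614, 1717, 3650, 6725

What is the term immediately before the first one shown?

-58

Δ: 5, 187, 537, 1103, 1933, 3075
Δ²: 182, 350, 566, 830, 1142
Δ³: 168, 216, 264, 312
Δ⁴: 48, 48, 48
The fourth differences are constant at 48.
Work back: 168 − 48 = 120;  182 − 120 = 62;  5 − 62 = -57;  -115 + 57 = -58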